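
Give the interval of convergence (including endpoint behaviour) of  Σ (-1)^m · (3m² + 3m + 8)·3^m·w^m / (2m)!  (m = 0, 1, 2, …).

(−∞, ∞)

The ratio of consecutive coefficients is (3(m+1)² + 3(m+1) + 8)/(3m² + 3m + 8) · 3 · 1/[(2m+1)·(2m+2)] → 0.
The limit is 0, so the series converges for all w; R = ∞.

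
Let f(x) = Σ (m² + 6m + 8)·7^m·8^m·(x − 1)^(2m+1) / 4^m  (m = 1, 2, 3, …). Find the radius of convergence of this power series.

R = √14/14

The ratio of consecutive coefficients is [((m+1)² + 6(m+1) + 8)/(m² + 6m + 8)] · 7·8/4 → 14.
Writing y = (x − 1)², the series in y has radius 1/14, so |x − 1| < √(1/14) and R = √14/14.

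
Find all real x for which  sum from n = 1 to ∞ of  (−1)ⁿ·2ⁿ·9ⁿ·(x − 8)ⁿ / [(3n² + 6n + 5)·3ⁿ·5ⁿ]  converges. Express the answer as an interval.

[43/6, 53/6]

The ratio of consecutive coefficients is [(3n² + 6n + 5)/(3(n+1)² + 6(n+1) + 5)] · 2·9/(3·5) → 6/5.
The series converges when 6/5 · |x − 8| < 1, giving R = 5/6.
At x = 53/6: the terms are on the order of 1/n², so the series converges absolutely by comparison with the p-series (p = 2 > 1).
Check x = 43/6: absolute convergence follows by limit comparison with Σ 1/n².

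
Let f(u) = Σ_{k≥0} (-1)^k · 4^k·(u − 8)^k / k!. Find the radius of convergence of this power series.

R = ∞

Apply the ratio test: |a_{k+1}| / |a_k| = 4 · 1/(k+1), which tends to 0 as k → ∞.
Since the limit is 0 < 1 for every u, the series converges on all of ℝ and R = ∞.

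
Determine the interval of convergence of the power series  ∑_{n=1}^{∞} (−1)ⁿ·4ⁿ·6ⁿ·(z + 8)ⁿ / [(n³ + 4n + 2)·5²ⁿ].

By the ratio test, |a_{n+1}/a_n| = [(n³ + 4n + 2)/((n+1)³ + 4(n+1) + 2)] · 4·6/25 → 24/25.
The series converges when 24/25 · |z + 8| < 1, giving R = 25/24.
At z = -167/24: absolute convergence follows by limit comparison with Σ 1/n³.
At z = -217/24: the series is dominated by a constant times Σ 1/n³, which converges (p = 3 > 1).

[-217/24, -167/24]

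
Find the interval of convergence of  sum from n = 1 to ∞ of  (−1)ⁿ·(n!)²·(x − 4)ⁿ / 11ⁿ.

{4}

Apply the ratio test: |a_{n+1}| / |a_n| = (n+1)² · 1/11, which tends to ∞ as n → ∞.
The terms grow without bound for any (x − 4) ≠ 0, so R = 0 (convergence only at x = 4).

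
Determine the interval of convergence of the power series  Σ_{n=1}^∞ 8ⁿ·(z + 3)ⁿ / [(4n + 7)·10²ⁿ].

Ratio test: |a_{n+1}/a_n| = [(4n + 7)/(4(n+1) + 7)] · 8/100 → 2/25 as n → ∞.
Thus R = 1/(2/25) = 25/2.
Endpoint z = 19/2: comparison with the harmonic series Σ 1/n shows the series diverges.
At z = -31/2: an alternating series whose terms decrease to 0 in absolute value, so it converges by the Leibniz criterion.

[-31/2, 19/2)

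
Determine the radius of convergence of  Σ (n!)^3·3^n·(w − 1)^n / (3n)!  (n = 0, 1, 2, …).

R = 9

Apply the ratio test: |a_{n+1}| / |a_n| = (n+1)³/[(3n+1)·(3n+2)·(3n+3)] · 3, which tends to 1/9 as n → ∞.
Hence the series converges for |w − 1| < 1/(1/9) = 9, so the radius of convergence is 9.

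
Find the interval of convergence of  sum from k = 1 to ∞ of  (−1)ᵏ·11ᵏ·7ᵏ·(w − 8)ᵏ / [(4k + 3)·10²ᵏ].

(516/77, 716/77]

Apply the ratio test: |a_{k+1}| / |a_k| = [(4k + 3)/(4(k+1) + 3)] · 11·7/100, which tends to 77/100 as k → ∞.
Thus R = 1/(77/100) = 100/77.
Endpoint w = 716/77: the terms alternate in sign and decrease monotonically to 0 in absolute value (size ~ c/k), so the alternating series test gives convergence.
Check w = 516/77: comparison with the harmonic series Σ 1/k shows the series diverges.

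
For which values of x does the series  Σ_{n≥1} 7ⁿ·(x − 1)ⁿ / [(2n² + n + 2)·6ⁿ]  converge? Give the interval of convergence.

[1/7, 13/7]

By the ratio test, |a_{n+1}/a_n| = [(2n² + n + 2)/(2(n+1)² + (n+1) + 2)] · 7/6 → 7/6.
The series converges when 7/6 · |x − 1| < 1, giving R = 6/7.
Check x = 13/7: the series is dominated by a constant times Σ 1/n², which converges (p = 2 > 1).
When x = 1/7, absolute convergence follows by limit comparison with Σ 1/n².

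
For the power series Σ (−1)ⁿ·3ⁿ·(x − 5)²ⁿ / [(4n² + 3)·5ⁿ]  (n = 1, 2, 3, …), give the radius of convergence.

By the ratio test, |a_{n+1}/a_n| = [(4n² + 3)/(4(n+1)² + 3)] · 3/5 → 3/5.
Successive powers of (x − 5) differ by 2, so the series converges when |x − 5|² · 3/5 < 1, i.e. |x − 5| < √(5/3). So R = √15/3.

R = √15/3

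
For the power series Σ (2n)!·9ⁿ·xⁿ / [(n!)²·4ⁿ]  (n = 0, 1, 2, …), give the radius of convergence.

R = 1/9

Apply the ratio test: |a_{n+1}| / |a_n| = (2n+1)·(2n+2)/(n+1)² · 9/4, which tends to 9 as n → ∞.
Convergence for |x| · 9 < 1, i.e. |x| < 1/9. So R = 1/9.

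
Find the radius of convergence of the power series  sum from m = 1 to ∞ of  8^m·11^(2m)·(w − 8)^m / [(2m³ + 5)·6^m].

R = 3/484

The ratio of consecutive coefficients is [(2m³ + 5)/(2(m+1)³ + 5)] · 8·121/6 → 484/3.
Convergence for |w − 8| · 484/3 < 1, i.e. |w − 8| < 3/484. So R = 3/484.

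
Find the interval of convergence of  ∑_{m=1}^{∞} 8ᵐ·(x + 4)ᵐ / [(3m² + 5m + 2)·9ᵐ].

[-41/8, -23/8]

Ratio test: |a_{m+1}/a_m| = [(3m² + 5m + 2)/(3(m+1)² + 5(m+1) + 2)] · 8/9 → 8/9 as m → ∞.
Hence the series converges for |x + 4| < 1/(8/9) = 9/8, so the radius of convergence is 9/8.
At x = -23/8: the series is dominated by a constant times Σ 1/m², which converges (p = 2 > 1).
Check x = -41/8: the terms are on the order of 1/m², so the series converges absolutely by comparison with the p-series (p = 2 > 1).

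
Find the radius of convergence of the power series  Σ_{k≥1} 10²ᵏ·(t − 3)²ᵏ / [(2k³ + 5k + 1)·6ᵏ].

R = √6/10

By the ratio test, |a_{k+1}/a_k| = [(2k³ + 5k + 1)/(2(k+1)³ + 5(k+1) + 1)] · 100/6 → 50/3.
Since the exponent of (t − 3) increases by 2 each term, convergence requires |t − 3|² < 3/50, hence R = √6/10.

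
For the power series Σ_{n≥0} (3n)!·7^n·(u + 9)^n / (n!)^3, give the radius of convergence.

By the ratio test, |a_{n+1}/a_n| = (3n+1)·(3n+2)·(3n+3)/(n+1)³ · 7 → 189.
Thus R = 1/(189) = 1/189.

R = 1/189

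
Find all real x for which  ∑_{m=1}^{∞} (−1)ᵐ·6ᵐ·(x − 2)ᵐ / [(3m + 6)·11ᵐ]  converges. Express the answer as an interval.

The ratio of consecutive coefficients is [(3m + 6)/(3(m+1) + 6)] · 6/11 → 6/11.
Convergence for |x − 2| · 6/11 < 1, i.e. |x − 2| < 11/6. So R = 11/6.
Check x = 23/6: convergence follows from the alternating series test (terms decrease monotonically to 0).
At x = 1/6: the terms behave like c/m; limit comparison with the harmonic series gives divergence.

(1/6, 23/6]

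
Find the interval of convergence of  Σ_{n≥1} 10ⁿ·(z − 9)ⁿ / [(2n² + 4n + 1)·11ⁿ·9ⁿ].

The ratio of consecutive coefficients is [(2n² + 4n + 1)/(2(n+1)² + 4(n+1) + 1)] · 10/(11·9) → 10/99.
Thus R = 1/(10/99) = 99/10.
Check z = 189/10: the series is dominated by a constant times Σ 1/n², which converges (p = 2 > 1).
Check z = -9/10: the terms are on the order of 1/n², so the series converges absolutely by comparison with the p-series (p = 2 > 1).

[-9/10, 189/10]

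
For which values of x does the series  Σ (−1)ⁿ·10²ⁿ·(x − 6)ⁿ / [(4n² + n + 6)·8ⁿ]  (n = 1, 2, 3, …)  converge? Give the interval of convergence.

By the ratio test, |a_{n+1}/a_n| = [(4n² + n + 6)/(4(n+1)² + (n+1) + 6)] · 100/8 → 25/2.
Hence the series converges for |x − 6| < 1/(25/2) = 2/25, so the radius of convergence is 2/25.
Check x = 152/25: the terms are on the order of 1/n², so the series converges absolutely by comparison with the p-series (p = 2 > 1).
When x = 148/25, the series is dominated by a constant times Σ 1/n², which converges (p = 2 > 1).

[148/25, 152/25]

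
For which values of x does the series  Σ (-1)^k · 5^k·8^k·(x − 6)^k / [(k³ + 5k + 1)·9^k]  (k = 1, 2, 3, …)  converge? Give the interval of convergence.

The ratio of consecutive coefficients is [(k³ + 5k + 1)/((k+1)³ + 5(k+1) + 1)] · 5·8/9 → 40/9.
The series converges when 40/9 · |x − 6| < 1, giving R = 9/40.
At x = 249/40: absolute convergence follows by limit comparison with Σ 1/k³.
When x = 231/40, the terms are on the order of 1/k³, so the series converges absolutely by comparison with the p-series (p = 3 > 1).

[231/40, 249/40]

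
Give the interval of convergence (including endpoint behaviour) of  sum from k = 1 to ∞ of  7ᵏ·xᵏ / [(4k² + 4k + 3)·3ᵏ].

[-3/7, 3/7]

By the ratio test, |a_{k+1}/a_k| = [(4k² + 4k + 3)/(4(k+1)² + 4(k+1) + 3)] · 7/3 → 7/3.
The series converges when 7/3 · |x| < 1, giving R = 3/7.
When x = 3/7, absolute convergence follows by limit comparison with Σ 1/k².
Endpoint x = -3/7: absolute convergence follows by limit comparison with Σ 1/k².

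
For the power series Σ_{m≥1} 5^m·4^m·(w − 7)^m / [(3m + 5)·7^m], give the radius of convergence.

The ratio of consecutive coefficients is [(3m + 5)/(3(m+1) + 5)] · 5·4/7 → 20/7.
Convergence for |w − 7| · 20/7 < 1, i.e. |w − 7| < 7/20. So R = 7/20.

R = 7/20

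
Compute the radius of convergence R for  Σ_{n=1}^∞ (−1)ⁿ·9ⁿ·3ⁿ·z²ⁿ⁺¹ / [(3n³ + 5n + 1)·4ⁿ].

R = 2√3/9

By the ratio test, |a_{n+1}/a_n| = [(3n³ + 5n + 1)/(3(n+1)³ + 5(n+1) + 1)] · 9·3/4 → 27/4.
Writing y = z², the series in y has radius 4/27, so |z| < √(4/27) and R = 2√3/9.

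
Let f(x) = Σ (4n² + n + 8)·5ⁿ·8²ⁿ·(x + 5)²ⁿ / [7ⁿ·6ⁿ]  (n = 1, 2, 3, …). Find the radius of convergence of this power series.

Ratio test: |a_{n+1}/a_n| = [(4(n+1)² + (n+1) + 8)/(4n² + n + 8)] · 5·64/(7·6) → 160/21 as n → ∞.
Successive powers of (x + 5) differ by 2, so the series converges when |x + 5|² · 160/21 < 1, i.e. |x + 5| < √(21/160). So R = √210/40.

R = √210/40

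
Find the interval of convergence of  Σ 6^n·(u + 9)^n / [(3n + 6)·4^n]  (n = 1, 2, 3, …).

[-29/3, -25/3)

The ratio of consecutive coefficients is [(3n + 6)/(3(n+1) + 6)] · 6/4 → 3/2.
Convergence for |u + 9| · 3/2 < 1, i.e. |u + 9| < 2/3. So R = 2/3.
Check u = -25/3: comparison with the harmonic series Σ 1/n shows the series diverges.
When u = -29/3, convergence follows from the alternating series test (terms decrease monotonically to 0).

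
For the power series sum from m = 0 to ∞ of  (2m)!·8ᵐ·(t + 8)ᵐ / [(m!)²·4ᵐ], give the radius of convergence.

The ratio of consecutive coefficients is (2m+1)·(2m+2)/(m+1)² · 8/4 → 8.
Thus R = 1/(8) = 1/8.

R = 1/8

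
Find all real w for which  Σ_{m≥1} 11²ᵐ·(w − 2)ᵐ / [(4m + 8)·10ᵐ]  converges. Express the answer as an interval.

Ratio test: |a_{m+1}/a_m| = [(4m + 8)/(4(m+1) + 8)] · 121/10 → 121/10 as m → ∞.
The series converges when 121/10 · |w − 2| < 1, giving R = 10/121.
Check w = 252/121: the terms are asymptotic to a nonzero constant times 1/m, so the series diverges by limit comparison with Σ 1/m.
Endpoint w = 232/121: convergence follows from the alternating series test (terms decrease monotonically to 0).

[232/121, 252/121)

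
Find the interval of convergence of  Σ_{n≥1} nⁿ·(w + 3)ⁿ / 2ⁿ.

Applying the root test, |a_n|^(1/n) = n/2 → ∞.
The root grows without bound, so R = 0 (convergence only at w = -3).

{-3}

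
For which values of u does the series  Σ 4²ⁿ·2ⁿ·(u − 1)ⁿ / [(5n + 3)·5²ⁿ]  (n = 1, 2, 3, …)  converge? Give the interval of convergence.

The ratio of consecutive coefficients is [(5n + 3)/(5(n+1) + 3)] · 16·2/25 → 32/25.
The series converges when 32/25 · |u − 1| < 1, giving R = 25/32.
At u = 57/32: the terms are asymptotic to a nonzero constant times 1/n, so the series diverges by limit comparison with Σ 1/n.
When u = 7/32, an alternating series whose terms decrease to 0 in absolute value, so it converges by the Leibniz criterion.

[7/32, 57/32)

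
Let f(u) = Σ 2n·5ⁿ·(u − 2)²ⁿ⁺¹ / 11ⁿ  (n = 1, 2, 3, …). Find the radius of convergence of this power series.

Ratio test: |a_{n+1}/a_n| = [2(n+1)/2n] · 5/11 → 5/11 as n → ∞.
Writing y = (u − 2)², the series in y has radius 11/5, so |u − 2| < √(11/5) and R = √55/5.

R = √55/5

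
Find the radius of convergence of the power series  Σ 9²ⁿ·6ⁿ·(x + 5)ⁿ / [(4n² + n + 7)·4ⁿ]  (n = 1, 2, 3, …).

Apply the ratio test: |a_{n+1}| / |a_n| = [(4n² + n + 7)/(4(n+1)² + (n+1) + 7)] · 81·6/4, which tends to 243/2 as n → ∞.
Hence the series converges for |x + 5| < 1/(243/2) = 2/243, so the radius of convergence is 2/243.

R = 2/243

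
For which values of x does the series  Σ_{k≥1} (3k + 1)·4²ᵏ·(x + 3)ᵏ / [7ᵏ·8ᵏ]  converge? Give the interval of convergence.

(-13/2, 1/2)

Apply the ratio test: |a_{k+1}| / |a_k| = [(3(k+1) + 1)/(3k + 1)] · 16/(7·8), which tends to 2/7 as k → ∞.
Thus R = 1/(2/7) = 7/2.
Endpoint x = 1/2: the terms do not tend to 0, so the series diverges.
At x = -13/2: the terms do not tend to 0, so the series diverges.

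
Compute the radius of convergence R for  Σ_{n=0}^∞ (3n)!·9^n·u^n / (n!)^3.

R = 1/243

Ratio test: |a_{n+1}/a_n| = (3n+1)·(3n+2)·(3n+3)/(n+1)³ · 9 → 243 as n → ∞.
Thus R = 1/(243) = 1/243.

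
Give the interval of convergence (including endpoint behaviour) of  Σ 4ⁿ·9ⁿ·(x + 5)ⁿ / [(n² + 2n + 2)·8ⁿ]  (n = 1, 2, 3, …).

[-47/9, -43/9]

Ratio test: |a_{n+1}/a_n| = [(n² + 2n + 2)/((n+1)² + 2(n+1) + 2)] · 4·9/8 → 9/2 as n → ∞.
The series converges when 9/2 · |x + 5| < 1, giving R = 2/9.
At x = -43/9: the terms are on the order of 1/n², so the series converges absolutely by comparison with the p-series (p = 2 > 1).
Check x = -47/9: the terms are on the order of 1/n², so the series converges absolutely by comparison with the p-series (p = 2 > 1).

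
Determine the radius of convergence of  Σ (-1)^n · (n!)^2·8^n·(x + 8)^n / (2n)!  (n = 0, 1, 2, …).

The ratio of consecutive coefficients is (n+1)²/[(2n+1)·(2n+2)] · 8 → 2.
The series converges when 2 · |x + 8| < 1, giving R = 1/2.

R = 1/2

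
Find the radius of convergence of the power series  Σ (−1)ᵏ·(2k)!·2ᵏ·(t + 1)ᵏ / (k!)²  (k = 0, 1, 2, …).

The ratio of consecutive coefficients is (2k+1)·(2k+2)/(k+1)² · 2 → 8.
The series converges when 8 · |t + 1| < 1, giving R = 1/8.

R = 1/8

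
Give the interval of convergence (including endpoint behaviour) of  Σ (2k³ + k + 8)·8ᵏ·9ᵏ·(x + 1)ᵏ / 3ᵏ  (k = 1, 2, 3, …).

(-25/24, -23/24)

The ratio of consecutive coefficients is [(2(k+1)³ + (k+1) + 8)/(2k³ + k + 8)] · 8·9/3 → 24.
The series converges when 24 · |x + 1| < 1, giving R = 1/24.
At x = -23/24: the terms do not tend to 0, so the series diverges.
Check x = -25/24: the terms have absolute value of order k³, which does not tend to 0, so the series diverges by the divergence test.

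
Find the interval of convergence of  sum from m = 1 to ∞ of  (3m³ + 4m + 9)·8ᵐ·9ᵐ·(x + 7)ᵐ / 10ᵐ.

Ratio test: |a_{m+1}/a_m| = [(3(m+1)³ + 4(m+1) + 9)/(3m³ + 4m + 9)] · 8·9/10 → 36/5 as m → ∞.
Thus R = 1/(36/5) = 5/36.
Check x = -247/36: the m-th term does not approach 0; divergence by the term test.
When x = -257/36, the terms do not tend to 0, so the series diverges.

(-257/36, -247/36)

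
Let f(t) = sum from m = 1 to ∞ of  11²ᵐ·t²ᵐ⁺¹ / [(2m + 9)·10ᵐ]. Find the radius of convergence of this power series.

Apply the ratio test: |a_{m+1}| / |a_m| = [(2m + 9)/(2(m+1) + 9)] · 121/10, which tends to 121/10 as m → ∞.
Since the exponent of t increases by 2 each term, convergence requires |t|² < 10/121, hence R = √10/11.

R = √10/11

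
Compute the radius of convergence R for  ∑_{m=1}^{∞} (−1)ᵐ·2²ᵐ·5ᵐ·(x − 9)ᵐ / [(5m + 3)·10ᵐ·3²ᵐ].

R = 9/2

The ratio of consecutive coefficients is [(5m + 3)/(5(m+1) + 3)] · 4·5/(10·9) → 2/9.
The series converges when 2/9 · |x − 9| < 1, giving R = 9/2.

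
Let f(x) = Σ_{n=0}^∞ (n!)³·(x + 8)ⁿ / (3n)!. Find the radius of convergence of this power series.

R = 27

By the ratio test, |a_{n+1}/a_n| = (n+1)³/[(3n+1)·(3n+2)·(3n+3)] → 1/27.
Hence the series converges for |x + 8| < 1/(1/27) = 27, so the radius of convergence is 27.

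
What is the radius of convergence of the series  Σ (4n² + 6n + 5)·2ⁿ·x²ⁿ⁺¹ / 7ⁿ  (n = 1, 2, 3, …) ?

Ratio test: |a_{n+1}/a_n| = [(4(n+1)² + 6(n+1) + 5)/(4n² + 6n + 5)] · 2/7 → 2/7 as n → ∞.
Since the exponent of x increases by 2 each term, convergence requires |x|² < 7/2, hence R = √14/2.

R = √14/2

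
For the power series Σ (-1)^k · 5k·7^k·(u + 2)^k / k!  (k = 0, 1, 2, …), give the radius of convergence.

R = ∞

Apply the ratio test: |a_{k+1}| / |a_k| = 5(k+1)/5k · 7 · 1/(k+1), which tends to 0 as k → ∞.
The ratio tends to 0 regardless of u, hence R = ∞.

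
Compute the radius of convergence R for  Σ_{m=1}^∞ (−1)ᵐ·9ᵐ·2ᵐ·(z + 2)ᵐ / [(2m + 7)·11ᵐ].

The ratio of consecutive coefficients is [(2m + 7)/(2(m+1) + 7)] · 9·2/11 → 18/11.
Thus R = 1/(18/11) = 11/18.

R = 11/18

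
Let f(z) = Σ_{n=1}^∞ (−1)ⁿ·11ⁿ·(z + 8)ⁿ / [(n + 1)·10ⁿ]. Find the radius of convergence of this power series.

The ratio of consecutive coefficients is [(n + 1)/((n+1) + 1)] · 11/10 → 11/10.
Hence the series converges for |z + 8| < 1/(11/10) = 10/11, so the radius of convergence is 10/11.

R = 10/11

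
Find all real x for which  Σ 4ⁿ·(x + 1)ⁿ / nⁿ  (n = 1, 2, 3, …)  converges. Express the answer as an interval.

By the Cauchy root test, |a_n|^(1/n) = 4/n → 0.
Since the n-th root of |a_n| tends to 0, the series converges for all real x; R = ∞.

(−∞, ∞)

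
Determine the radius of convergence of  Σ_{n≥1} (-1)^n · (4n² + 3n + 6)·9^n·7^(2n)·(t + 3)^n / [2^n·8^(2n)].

By the ratio test, |a_{n+1}/a_n| = [(4(n+1)² + 3(n+1) + 6)/(4n² + 3n + 6)] · 9·49/(2·64) → 441/128.
Hence the series converges for |t + 3| < 1/(441/128) = 128/441, so the radius of convergence is 128/441.

R = 128/441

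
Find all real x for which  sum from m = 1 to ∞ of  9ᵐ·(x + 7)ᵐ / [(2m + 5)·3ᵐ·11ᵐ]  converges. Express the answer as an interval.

[-32/3, -10/3)

The ratio of consecutive coefficients is [(2m + 5)/(2(m+1) + 5)] · 9/(3·11) → 3/11.
Thus R = 1/(3/11) = 11/3.
When x = -10/3, the terms behave like c/m; limit comparison with the harmonic series gives divergence.
Check x = -32/3: the terms alternate in sign and decrease monotonically to 0 in absolute value (size ~ c/m), so the alternating series test gives convergence.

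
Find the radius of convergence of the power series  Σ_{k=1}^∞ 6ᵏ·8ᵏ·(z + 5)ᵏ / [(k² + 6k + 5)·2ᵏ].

Ratio test: |a_{k+1}/a_k| = [(k² + 6k + 5)/((k+1)² + 6(k+1) + 5)] · 6·8/2 → 24 as k → ∞.
Thus R = 1/(24) = 1/24.

R = 1/24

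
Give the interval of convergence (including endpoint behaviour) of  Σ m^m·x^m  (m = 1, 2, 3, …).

{0}

Applying the root test, |a_m|^(1/m) = m → ∞.
Since the m-th root of |a_m| is unbounded, the series converges only at x = 0; R = 0.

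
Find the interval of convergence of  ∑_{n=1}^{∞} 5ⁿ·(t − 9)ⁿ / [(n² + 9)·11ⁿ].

The ratio of consecutive coefficients is [(n² + 9)/((n+1)² + 9)] · 5/11 → 5/11.
Convergence for |t − 9| · 5/11 < 1, i.e. |t − 9| < 11/5. So R = 11/5.
Check t = 56/5: the terms are on the order of 1/n², so the series converges absolutely by comparison with the p-series (p = 2 > 1).
Check t = 34/5: absolute convergence follows by limit comparison with Σ 1/n².

[34/5, 56/5]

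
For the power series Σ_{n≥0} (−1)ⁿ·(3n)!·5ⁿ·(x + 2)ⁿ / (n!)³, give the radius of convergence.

R = 1/135

The ratio of consecutive coefficients is (3n+1)·(3n+2)·(3n+3)/(n+1)³ · 5 → 135.
Convergence for |x + 2| · 135 < 1, i.e. |x + 2| < 1/135. So R = 1/135.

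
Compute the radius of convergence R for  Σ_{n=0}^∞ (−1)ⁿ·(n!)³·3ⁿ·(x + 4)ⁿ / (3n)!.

R = 9

Apply the ratio test: |a_{n+1}| / |a_n| = (n+1)³/[(3n+1)·(3n+2)·(3n+3)] · 3, which tends to 1/9 as n → ∞.
Thus R = 1/(1/9) = 9.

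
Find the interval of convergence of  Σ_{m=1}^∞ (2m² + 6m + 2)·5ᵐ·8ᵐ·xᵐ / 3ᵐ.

(-3/40, 3/40)

The ratio of consecutive coefficients is [(2(m+1)² + 6(m+1) + 2)/(2m² + 6m + 2)] · 5·8/3 → 40/3.
Thus R = 1/(40/3) = 3/40.
When x = 3/40, the m-th term does not approach 0; divergence by the term test.
When x = -3/40, the terms have absolute value of order m², which does not tend to 0, so the series diverges by the divergence test.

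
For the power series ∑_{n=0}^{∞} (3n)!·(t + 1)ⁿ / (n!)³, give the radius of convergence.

R = 1/27

Ratio test: |a_{n+1}/a_n| = (3n+1)·(3n+2)·(3n+3)/(n+1)³ → 27 as n → ∞.
The series converges when 27 · |t + 1| < 1, giving R = 1/27.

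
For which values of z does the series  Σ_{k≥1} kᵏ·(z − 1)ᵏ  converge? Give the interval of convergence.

Root test: |a_k|^(1/k) = k → ∞.
The root grows without bound, so R = 0 (convergence only at z = 1).

{1}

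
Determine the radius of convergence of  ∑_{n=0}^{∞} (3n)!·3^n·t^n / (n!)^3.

The ratio of consecutive coefficients is (3n+1)·(3n+2)·(3n+3)/(n+1)³ · 3 → 81.
Convergence for |t| · 81 < 1, i.e. |t| < 1/81. So R = 1/81.

R = 1/81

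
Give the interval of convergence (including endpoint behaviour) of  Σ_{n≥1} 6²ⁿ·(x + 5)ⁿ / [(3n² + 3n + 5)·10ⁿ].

Apply the ratio test: |a_{n+1}| / |a_n| = [(3n² + 3n + 5)/(3(n+1)² + 3(n+1) + 5)] · 36/10, which tends to 18/5 as n → ∞.
Convergence for |x + 5| · 18/5 < 1, i.e. |x + 5| < 5/18. So R = 5/18.
At x = -85/18: the terms are on the order of 1/n², so the series converges absolutely by comparison with the p-series (p = 2 > 1).
When x = -95/18, the terms are on the order of 1/n², so the series converges absolutely by comparison with the p-series (p = 2 > 1).

[-95/18, -85/18]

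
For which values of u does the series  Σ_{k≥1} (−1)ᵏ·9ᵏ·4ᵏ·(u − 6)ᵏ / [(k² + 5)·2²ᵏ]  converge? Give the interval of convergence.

Ratio test: |a_{k+1}/a_k| = [(k² + 5)/((k+1)² + 5)] · 9·4/4 → 9 as k → ∞.
Convergence for |u − 6| · 9 < 1, i.e. |u − 6| < 1/9. So R = 1/9.
Endpoint u = 55/9: the terms are on the order of 1/k², so the series converges absolutely by comparison with the p-series (p = 2 > 1).
Check u = 53/9: absolute convergence follows by limit comparison with Σ 1/k².

[53/9, 55/9]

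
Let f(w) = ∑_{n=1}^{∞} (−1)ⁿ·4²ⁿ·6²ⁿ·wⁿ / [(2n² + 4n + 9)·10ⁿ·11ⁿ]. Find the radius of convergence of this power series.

R = 55/288

Apply the ratio test: |a_{n+1}| / |a_n| = [(2n² + 4n + 9)/(2(n+1)² + 4(n+1) + 9)] · 16·36/(10·11), which tends to 288/55 as n → ∞.
Thus R = 1/(288/55) = 55/288.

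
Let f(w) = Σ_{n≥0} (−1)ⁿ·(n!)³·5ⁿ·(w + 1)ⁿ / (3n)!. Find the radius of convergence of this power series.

R = 27/5

By the ratio test, |a_{n+1}/a_n| = (n+1)³/[(3n+1)·(3n+2)·(3n+3)] · 5 → 5/27.
The series converges when 5/27 · |w + 1| < 1, giving R = 27/5.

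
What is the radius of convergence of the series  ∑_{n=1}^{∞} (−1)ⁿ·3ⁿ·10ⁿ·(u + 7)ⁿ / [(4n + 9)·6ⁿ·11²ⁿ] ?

By the ratio test, |a_{n+1}/a_n| = [(4n + 9)/(4(n+1) + 9)] · 3·10/(6·121) → 5/121.
Hence the series converges for |u + 7| < 1/(5/121) = 121/5, so the radius of convergence is 121/5.

R = 121/5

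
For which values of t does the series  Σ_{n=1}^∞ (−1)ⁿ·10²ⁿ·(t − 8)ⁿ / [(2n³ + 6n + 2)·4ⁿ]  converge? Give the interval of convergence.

[199/25, 201/25]

Apply the ratio test: |a_{n+1}| / |a_n| = [(2n³ + 6n + 2)/(2(n+1)³ + 6(n+1) + 2)] · 100/4, which tends to 25 as n → ∞.
Convergence for |t − 8| · 25 < 1, i.e. |t − 8| < 1/25. So R = 1/25.
When t = 201/25, the series is dominated by a constant times Σ 1/n³, which converges (p = 3 > 1).
Check t = 199/25: the series is dominated by a constant times Σ 1/n³, which converges (p = 3 > 1).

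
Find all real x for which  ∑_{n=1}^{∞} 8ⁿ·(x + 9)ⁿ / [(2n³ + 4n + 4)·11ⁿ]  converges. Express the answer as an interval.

By the ratio test, |a_{n+1}/a_n| = [(2n³ + 4n + 4)/(2(n+1)³ + 4(n+1) + 4)] · 8/11 → 8/11.
Convergence for |x + 9| · 8/11 < 1, i.e. |x + 9| < 11/8. So R = 11/8.
When x = -61/8, the series is dominated by a constant times Σ 1/n³, which converges (p = 3 > 1).
Check x = -83/8: the series is dominated by a constant times Σ 1/n³, which converges (p = 3 > 1).

[-83/8, -61/8]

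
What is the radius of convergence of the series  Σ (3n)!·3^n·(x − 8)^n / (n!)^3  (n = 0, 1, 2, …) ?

R = 1/81

Apply the ratio test: |a_{n+1}| / |a_n| = (3n+1)·(3n+2)·(3n+3)/(n+1)³ · 3, which tends to 81 as n → ∞.
Hence the series converges for |x − 8| < 1/(81) = 1/81, so the radius of convergence is 1/81.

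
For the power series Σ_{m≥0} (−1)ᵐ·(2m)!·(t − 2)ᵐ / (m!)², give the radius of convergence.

Ratio test: |a_{m+1}/a_m| = (2m+1)·(2m+2)/(m+1)² → 4 as m → ∞.
Hence the series converges for |t − 2| < 1/(4) = 1/4, so the radius of convergence is 1/4.

R = 1/4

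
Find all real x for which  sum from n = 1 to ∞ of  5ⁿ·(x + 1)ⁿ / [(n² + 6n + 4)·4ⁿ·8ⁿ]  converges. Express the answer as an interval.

By the ratio test, |a_{n+1}/a_n| = [(n² + 6n + 4)/((n+1)² + 6(n+1) + 4)] · 5/(4·8) → 5/32.
The series converges when 5/32 · |x + 1| < 1, giving R = 32/5.
At x = 27/5: absolute convergence follows by limit comparison with Σ 1/n².
Check x = -37/5: absolute convergence follows by limit comparison with Σ 1/n².

[-37/5, 27/5]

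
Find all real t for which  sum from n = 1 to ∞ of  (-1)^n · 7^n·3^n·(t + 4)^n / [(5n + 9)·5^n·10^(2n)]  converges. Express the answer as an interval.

By the ratio test, |a_{n+1}/a_n| = [(5n + 9)/(5(n+1) + 9)] · 7·3/(5·100) → 21/500.
The series converges when 21/500 · |t + 4| < 1, giving R = 500/21.
When t = 416/21, convergence follows from the alternating series test (terms decrease monotonically to 0).
At t = -584/21: the terms behave like c/n; limit comparison with the harmonic series gives divergence.

(-584/21, 416/21]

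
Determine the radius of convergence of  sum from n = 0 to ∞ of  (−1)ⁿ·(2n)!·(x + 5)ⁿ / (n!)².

By the ratio test, |a_{n+1}/a_n| = (2n+1)·(2n+2)/(n+1)² → 4.
The series converges when 4 · |x + 5| < 1, giving R = 1/4.

R = 1/4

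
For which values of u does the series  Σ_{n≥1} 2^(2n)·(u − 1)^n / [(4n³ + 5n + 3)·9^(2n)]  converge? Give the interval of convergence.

[-77/4, 85/4]

By the ratio test, |a_{n+1}/a_n| = [(4n³ + 5n + 3)/(4(n+1)³ + 5(n+1) + 3)] · 4/81 → 4/81.
Hence the series converges for |u − 1| < 1/(4/81) = 81/4, so the radius of convergence is 81/4.
Check u = 85/4: the terms are on the order of 1/n³, so the series converges absolutely by comparison with the p-series (p = 3 > 1).
At u = -77/4: absolute convergence follows by limit comparison with Σ 1/n³.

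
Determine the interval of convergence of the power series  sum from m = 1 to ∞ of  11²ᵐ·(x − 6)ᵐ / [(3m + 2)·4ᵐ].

Ratio test: |a_{m+1}/a_m| = [(3m + 2)/(3(m+1) + 2)] · 121/4 → 121/4 as m → ∞.
Convergence for |x − 6| · 121/4 < 1, i.e. |x − 6| < 4/121. So R = 4/121.
Check x = 730/121: the terms are asymptotic to a nonzero constant times 1/m, so the series diverges by limit comparison with Σ 1/m.
When x = 722/121, an alternating series whose terms decrease to 0 in absolute value, so it converges by the Leibniz criterion.

[722/121, 730/121)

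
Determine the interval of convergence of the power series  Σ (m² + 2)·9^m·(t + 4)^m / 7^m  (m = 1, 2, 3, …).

(-43/9, -29/9)

By the ratio test, |a_{m+1}/a_m| = [((m+1)² + 2)/(m² + 2)] · 9/7 → 9/7.
Convergence for |t + 4| · 9/7 < 1, i.e. |t + 4| < 7/9. So R = 7/9.
At t = -29/9: the terms do not tend to 0, so the series diverges.
Endpoint t = -43/9: the m-th term does not approach 0; divergence by the term test.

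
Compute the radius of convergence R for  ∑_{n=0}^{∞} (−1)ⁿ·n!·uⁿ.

R = 0

Apply the ratio test: |a_{n+1}| / |a_n| = (n+1), which tends to ∞ as n → ∞.
The terms grow without bound for any u ≠ 0, so R = 0 (convergence only at u = 0).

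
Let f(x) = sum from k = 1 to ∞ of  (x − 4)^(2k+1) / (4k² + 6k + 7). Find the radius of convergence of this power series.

By the ratio test, |a_{k+1}/a_k| = (4k² + 6k + 7)/(4(k+1)² + 6(k+1) + 7) → 1.
Since the exponent of (x − 4) increases by 2 each term, convergence requires |x − 4|² < 1, hence R = 1.

R = 1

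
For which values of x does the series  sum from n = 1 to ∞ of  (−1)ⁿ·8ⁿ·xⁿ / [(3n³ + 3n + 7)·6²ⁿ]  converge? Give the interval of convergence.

Ratio test: |a_{n+1}/a_n| = [(3n³ + 3n + 7)/(3(n+1)³ + 3(n+1) + 7)] · 8/36 → 2/9 as n → ∞.
Hence the series converges for |x| < 1/(2/9) = 9/2, so the radius of convergence is 9/2.
Endpoint x = 9/2: the terms are on the order of 1/n³, so the series converges absolutely by comparison with the p-series (p = 3 > 1).
Endpoint x = -9/2: absolute convergence follows by limit comparison with Σ 1/n³.

[-9/2, 9/2]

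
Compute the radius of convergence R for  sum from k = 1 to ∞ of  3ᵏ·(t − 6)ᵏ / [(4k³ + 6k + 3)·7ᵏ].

R = 7/3

The ratio of consecutive coefficients is [(4k³ + 6k + 3)/(4(k+1)³ + 6(k+1) + 3)] · 3/7 → 3/7.
Hence the series converges for |t − 6| < 1/(3/7) = 7/3, so the radius of convergence is 7/3.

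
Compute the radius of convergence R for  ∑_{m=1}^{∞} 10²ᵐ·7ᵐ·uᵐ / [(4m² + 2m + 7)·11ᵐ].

The ratio of consecutive coefficients is [(4m² + 2m + 7)/(4(m+1)² + 2(m+1) + 7)] · 100·7/11 → 700/11.
Convergence for |u| · 700/11 < 1, i.e. |u| < 11/700. So R = 11/700.

R = 11/700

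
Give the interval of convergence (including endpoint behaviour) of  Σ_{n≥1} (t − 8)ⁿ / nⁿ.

Applying the root test, |a_n|^(1/n) = 1/n → 0.
The limit is 0 for every t, so R = ∞.

(−∞, ∞)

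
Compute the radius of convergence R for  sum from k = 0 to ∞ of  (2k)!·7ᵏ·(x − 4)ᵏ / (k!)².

R = 1/28

Apply the ratio test: |a_{k+1}| / |a_k| = (2k+1)·(2k+2)/(k+1)² · 7, which tends to 28 as k → ∞.
Hence the series converges for |x − 4| < 1/(28) = 1/28, so the radius of convergence is 1/28.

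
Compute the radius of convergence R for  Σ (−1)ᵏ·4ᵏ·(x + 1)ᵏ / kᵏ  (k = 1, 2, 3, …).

R = ∞

Root test: |a_k|^(1/k) = 4/k → 0.
The limit is 0 for every x, so R = ∞.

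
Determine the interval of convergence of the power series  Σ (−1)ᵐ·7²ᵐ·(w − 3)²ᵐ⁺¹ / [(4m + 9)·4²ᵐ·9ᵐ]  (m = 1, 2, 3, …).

By the ratio test, |a_{m+1}/a_m| = [(4m + 9)/(4(m+1) + 9)] · 49/(16·9) → 49/144.
Since the exponent of (w − 3) increases by 2 each term, convergence requires |w − 3|² < 144/49, hence R = 12/7.
Endpoint w = 33/7: convergence follows from the alternating series test (terms decrease monotonically to 0).
At w = 9/7: an alternating series whose terms decrease to 0 in absolute value, so it converges by the Leibniz criterion.

[9/7, 33/7]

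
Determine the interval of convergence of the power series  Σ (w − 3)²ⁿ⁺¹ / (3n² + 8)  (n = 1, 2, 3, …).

By the ratio test, |a_{n+1}/a_n| = (3n² + 8)/(3(n+1)² + 8) → 1.
Writing y = (w − 3)², the series in y has radius 1, so |w − 3| < √(1) = 1 and R = 1.
When w = 4, the series is dominated by a constant times Σ 1/n², which converges (p = 2 > 1).
Check w = 2: the terms are on the order of 1/n², so the series converges absolutely by comparison with the p-series (p = 2 > 1).

[2, 4]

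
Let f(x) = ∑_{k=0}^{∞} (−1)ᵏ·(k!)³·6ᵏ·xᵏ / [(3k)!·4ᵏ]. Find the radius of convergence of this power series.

The ratio of consecutive coefficients is (k+1)³/[(3k+1)·(3k+2)·(3k+3)] · 6/4 → 1/18.
Hence the series converges for |x| < 1/(1/18) = 18, so the radius of convergence is 18.

R = 18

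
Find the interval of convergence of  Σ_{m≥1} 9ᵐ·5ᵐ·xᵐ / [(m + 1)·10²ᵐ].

[-20/9, 20/9)

Apply the ratio test: |a_{m+1}| / |a_m| = [(m + 1)/((m+1) + 1)] · 9·5/100, which tends to 9/20 as m → ∞.
Thus R = 1/(9/20) = 20/9.
Check x = 20/9: comparison with the harmonic series Σ 1/m shows the series diverges.
When x = -20/9, convergence follows from the alternating series test (terms decrease monotonically to 0).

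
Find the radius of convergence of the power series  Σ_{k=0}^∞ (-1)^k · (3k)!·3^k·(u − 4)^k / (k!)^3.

R = 1/81

Apply the ratio test: |a_{k+1}| / |a_k| = (3k+1)·(3k+2)·(3k+3)/(k+1)³ · 3, which tends to 81 as k → ∞.
Hence the series converges for |u − 4| < 1/(81) = 1/81, so the radius of convergence is 1/81.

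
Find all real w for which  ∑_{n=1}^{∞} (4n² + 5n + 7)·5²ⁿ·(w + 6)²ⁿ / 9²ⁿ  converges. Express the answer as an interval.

(-39/5, -21/5)

Apply the ratio test: |a_{n+1}| / |a_n| = [(4(n+1)² + 5(n+1) + 7)/(4n² + 5n + 7)] · 25/81, which tends to 25/81 as n → ∞.
Writing y = (w + 6)², the series in y has radius 81/25, so |w + 6| < √(81/25) = 9/5 and R = 9/5.
Check w = -21/5: the n-th term does not approach 0; divergence by the term test.
At w = -39/5: the terms have absolute value of order n², which does not tend to 0, so the series diverges by the divergence test.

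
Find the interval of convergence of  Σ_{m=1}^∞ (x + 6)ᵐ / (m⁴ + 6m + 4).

[-7, -5]

The ratio of consecutive coefficients is (m⁴ + 6m + 4)/((m+1)⁴ + 6(m+1) + 4) → 1.
Hence R = 1.
Endpoint x = -5: absolute convergence follows by limit comparison with Σ 1/m⁴.
Check x = -7: the terms are on the order of 1/m⁴, so the series converges absolutely by comparison with the p-series (p = 4 > 1).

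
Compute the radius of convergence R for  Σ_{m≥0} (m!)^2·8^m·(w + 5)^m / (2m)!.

Ratio test: |a_{m+1}/a_m| = (m+1)²/[(2m+1)·(2m+2)] · 8 → 2 as m → ∞.
The series converges when 2 · |w + 5| < 1, giving R = 1/2.

R = 1/2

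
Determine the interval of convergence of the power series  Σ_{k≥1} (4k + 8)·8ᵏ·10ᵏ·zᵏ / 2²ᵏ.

(-1/20, 1/20)

By the ratio test, |a_{k+1}/a_k| = [(4(k+1) + 8)/(4k + 8)] · 8·10/4 → 20.
Hence the series converges for |z| < 1/(20) = 1/20, so the radius of convergence is 1/20.
Check z = 1/20: the terms have absolute value of order k, which does not tend to 0, so the series diverges by the divergence test.
Endpoint z = -1/20: the k-th term does not approach 0; divergence by the term test.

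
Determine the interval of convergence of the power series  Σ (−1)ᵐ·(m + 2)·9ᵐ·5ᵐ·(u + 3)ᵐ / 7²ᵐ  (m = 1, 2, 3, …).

By the ratio test, |a_{m+1}/a_m| = [((m+1) + 2)/(m + 2)] · 9·5/49 → 45/49.
Hence the series converges for |u + 3| < 1/(45/49) = 49/45, so the radius of convergence is 49/45.
When u = -86/45, the terms do not tend to 0, so the series diverges.
At u = -184/45: the terms have absolute value of order m, which does not tend to 0, so the series diverges by the divergence test.

(-184/45, -86/45)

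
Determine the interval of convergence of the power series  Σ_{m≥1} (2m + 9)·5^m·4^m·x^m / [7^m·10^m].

(-7/2, 7/2)

Ratio test: |a_{m+1}/a_m| = [(2(m+1) + 9)/(2m + 9)] · 5·4/(7·10) → 2/7 as m → ∞.
The series converges when 2/7 · |x| < 1, giving R = 7/2.
At x = 7/2: the m-th term does not approach 0; divergence by the term test.
Endpoint x = -7/2: the m-th term does not approach 0; divergence by the term test.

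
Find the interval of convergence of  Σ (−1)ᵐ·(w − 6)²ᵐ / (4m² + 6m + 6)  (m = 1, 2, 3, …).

Apply the ratio test: |a_{m+1}| / |a_m| = (4m² + 6m + 6)/(4(m+1)² + 6(m+1) + 6), which tends to 1 as m → ∞.
Writing y = (w − 6)², the series in y has radius 1, so |w − 6| < √(1) = 1 and R = 1.
When w = 7, the series is dominated by a constant times Σ 1/m², which converges (p = 2 > 1).
Check w = 5: absolute convergence follows by limit comparison with Σ 1/m².

[5, 7]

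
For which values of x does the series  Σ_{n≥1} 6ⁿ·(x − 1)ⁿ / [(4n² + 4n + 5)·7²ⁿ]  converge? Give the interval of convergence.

By the ratio test, |a_{n+1}/a_n| = [(4n² + 4n + 5)/(4(n+1)² + 4(n+1) + 5)] · 6/49 → 6/49.
Thus R = 1/(6/49) = 49/6.
At x = 55/6: the series is dominated by a constant times Σ 1/n², which converges (p = 2 > 1).
When x = -43/6, absolute convergence follows by limit comparison with Σ 1/n².

[-43/6, 55/6]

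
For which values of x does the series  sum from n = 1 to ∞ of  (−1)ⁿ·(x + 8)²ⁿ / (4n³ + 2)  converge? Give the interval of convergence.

[-9, -7]

Apply the ratio test: |a_{n+1}| / |a_n| = (4n³ + 2)/(4(n+1)³ + 2), which tends to 1 as n → ∞.
Successive powers of (x + 8) differ by 2, so the series converges when |x + 8|² · 1 < 1, i.e. |x + 8| < √(1) = 1. So R = 1.
Endpoint x = -7: the terms are on the order of 1/n³, so the series converges absolutely by comparison with the p-series (p = 3 > 1).
When x = -9, absolute convergence follows by limit comparison with Σ 1/n³.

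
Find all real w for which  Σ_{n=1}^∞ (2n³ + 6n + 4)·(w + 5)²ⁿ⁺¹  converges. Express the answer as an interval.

By the ratio test, |a_{n+1}/a_n| = (2(n+1)³ + 6(n+1) + 4)/(2n³ + 6n + 4) → 1.
Writing y = (w + 5)², the series in y has radius 1, so |w + 5| < √(1) = 1 and R = 1.
When w = -4, the terms have absolute value of order n³, which does not tend to 0, so the series diverges by the divergence test.
Check w = -6: the terms do not tend to 0, so the series diverges.

(-6, -4)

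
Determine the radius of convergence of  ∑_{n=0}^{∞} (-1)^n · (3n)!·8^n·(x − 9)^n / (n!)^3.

Ratio test: |a_{n+1}/a_n| = (3n+1)·(3n+2)·(3n+3)/(n+1)³ · 8 → 216 as n → ∞.
The series converges when 216 · |x − 9| < 1, giving R = 1/216.

R = 1/216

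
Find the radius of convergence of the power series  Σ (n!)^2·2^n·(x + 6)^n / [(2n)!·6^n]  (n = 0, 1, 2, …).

Apply the ratio test: |a_{n+1}| / |a_n| = (n+1)²/[(2n+1)·(2n+2)] · 2/6, which tends to 1/12 as n → ∞.
The series converges when 1/12 · |x + 6| < 1, giving R = 12.

R = 12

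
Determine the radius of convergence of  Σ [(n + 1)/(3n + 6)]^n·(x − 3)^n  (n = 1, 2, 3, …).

Root test: |a_n|^(1/n) = (n + 1)/(3n + 6) → 1/3.
Thus R = 1/(1/3) = 3.

R = 3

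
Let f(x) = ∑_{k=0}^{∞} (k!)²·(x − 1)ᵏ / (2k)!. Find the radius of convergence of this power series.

R = 4

By the ratio test, |a_{k+1}/a_k| = (k+1)²/[(2k+1)·(2k+2)] → 1/4.
Hence the series converges for |x − 1| < 1/(1/4) = 4, so the radius of convergence is 4.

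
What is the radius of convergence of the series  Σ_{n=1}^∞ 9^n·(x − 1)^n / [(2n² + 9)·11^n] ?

R = 11/9

By the ratio test, |a_{n+1}/a_n| = [(2n² + 9)/(2(n+1)² + 9)] · 9/11 → 9/11.
Thus R = 1/(9/11) = 11/9.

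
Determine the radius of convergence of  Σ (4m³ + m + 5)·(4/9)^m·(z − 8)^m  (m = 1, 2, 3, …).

R = 9/4

By the ratio test, |a_{m+1}/a_m| = [(4(m+1)³ + (m+1) + 5)/(4m³ + m + 5)] · 4/9 → 4/9.
Thus R = 1/(4/9) = 9/4.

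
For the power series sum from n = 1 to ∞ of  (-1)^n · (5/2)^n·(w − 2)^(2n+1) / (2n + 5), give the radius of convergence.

R = √10/5

The ratio of consecutive coefficients is [(2n + 5)/(2(n+1) + 5)] · 5/2 → 5/2.
Successive powers of (w − 2) differ by 2, so the series converges when |w − 2|² · 5/2 < 1, i.e. |w − 2| < √(2/5). So R = √10/5.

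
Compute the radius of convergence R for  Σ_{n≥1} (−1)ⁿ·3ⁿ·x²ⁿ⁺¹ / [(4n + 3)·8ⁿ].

R = 2√6/3

By the ratio test, |a_{n+1}/a_n| = [(4n + 3)/(4(n+1) + 3)] · 3/8 → 3/8.
Since the exponent of x increases by 2 each term, convergence requires |x|² < 8/3, hence R = 2√6/3.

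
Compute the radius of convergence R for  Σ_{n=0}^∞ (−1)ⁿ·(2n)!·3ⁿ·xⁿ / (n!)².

By the ratio test, |a_{n+1}/a_n| = (2n+1)·(2n+2)/(n+1)² · 3 → 12.
The series converges when 12 · |x| < 1, giving R = 1/12.

R = 1/12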